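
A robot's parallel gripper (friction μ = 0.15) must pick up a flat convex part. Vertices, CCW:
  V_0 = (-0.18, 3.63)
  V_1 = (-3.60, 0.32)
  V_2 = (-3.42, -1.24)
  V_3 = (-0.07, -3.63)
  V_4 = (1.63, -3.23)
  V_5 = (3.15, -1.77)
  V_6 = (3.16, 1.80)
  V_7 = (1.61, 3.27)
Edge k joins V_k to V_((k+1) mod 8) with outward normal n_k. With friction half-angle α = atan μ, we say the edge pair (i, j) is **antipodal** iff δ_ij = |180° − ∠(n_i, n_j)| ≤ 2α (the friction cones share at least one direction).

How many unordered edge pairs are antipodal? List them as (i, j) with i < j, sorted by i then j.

α = atan 0.15 = 8.53°;  2α = 17.06°
n_0 = (-0.6955, +0.7186)
n_1 = (-0.9934, -0.1146)
n_2 = (-0.5808, -0.8141)
n_3 = (+0.2290, -0.9734)
n_4 = (+0.6927, -0.7212)
n_5 = (+1.0000, -0.0028)
n_6 = (+0.6881, +0.7256)
n_7 = (+0.1972, +0.9804)
  (0,1): δ = 127.48°  ·
  (0,2): δ = 79.57°  ·
  (0,3): δ = 30.82°  ·
  (0,4): δ = 0.22°  ✓
  (0,5): δ = 45.78°  ·
  (0,6): δ = 92.45°  ·
  (0,7): δ = 124.56°  ·
  (1,2): δ = 132.09°  ·
  (1,3): δ = 83.34°  ·
  (1,4): δ = 52.74°  ·
  (1,5): δ = 6.74°  ✓
  (1,6): δ = 39.94°  ·
  (1,7): δ = 72.05°  ·
  (2,3): δ = 131.25°  ·
  (2,4): δ = 100.65°  ·
  (2,5): δ = 54.66°  ·
  (2,6): δ = 7.98°  ✓
  (2,7): δ = 24.13°  ·
  (3,4): δ = 149.39°  ·
  (3,5): δ = 103.40°  ·
  (3,6): δ = 56.72°  ·
  (3,7): δ = 24.61°  ·
  (4,5): δ = 134.01°  ·
  (4,6): δ = 87.33°  ·
  (4,7): δ = 55.22°  ·
  (5,6): δ = 133.32°  ·
  (5,7): δ = 101.21°  ·
  (6,7): δ = 147.89°  ·
antipodal pairs: 3

count = 3; pairs: (0,4), (1,5), (2,6)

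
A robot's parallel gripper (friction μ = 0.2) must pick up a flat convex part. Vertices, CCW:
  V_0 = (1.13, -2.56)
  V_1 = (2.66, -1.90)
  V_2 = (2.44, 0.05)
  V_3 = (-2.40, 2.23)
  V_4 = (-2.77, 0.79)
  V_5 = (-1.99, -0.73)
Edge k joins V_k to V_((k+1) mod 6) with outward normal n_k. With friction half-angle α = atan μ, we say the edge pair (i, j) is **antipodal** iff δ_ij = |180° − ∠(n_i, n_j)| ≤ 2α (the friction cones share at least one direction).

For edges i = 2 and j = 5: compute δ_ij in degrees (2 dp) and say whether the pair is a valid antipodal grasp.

α = atan 0.2 = 11.31°;  2α = 22.62°
edge 2: e_2 = (-4.84, +2.18);  n_2 = (+0.4107, +0.9118)
edge 5: e_5 = (+3.12, -1.83);  n_5 = (-0.5059, -0.8626)
∠(n_2, n_5) = 173.85°
δ = |180° − 173.85°| = 6.15°
6.15° ≤ 2α = 22.62°  →  valid

δ = 6.15°, valid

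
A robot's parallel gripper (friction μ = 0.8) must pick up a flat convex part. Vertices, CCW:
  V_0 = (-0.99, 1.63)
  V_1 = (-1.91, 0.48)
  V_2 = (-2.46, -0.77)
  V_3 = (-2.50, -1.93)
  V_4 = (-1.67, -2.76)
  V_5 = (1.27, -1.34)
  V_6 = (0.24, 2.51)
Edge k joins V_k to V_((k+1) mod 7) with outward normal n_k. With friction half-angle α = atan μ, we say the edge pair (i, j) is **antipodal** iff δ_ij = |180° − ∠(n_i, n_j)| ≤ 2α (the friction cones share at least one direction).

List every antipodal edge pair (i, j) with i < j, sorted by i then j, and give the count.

count = 9; pairs: (0,4), (0,5), (1,4), (1,5), (2,4), (2,5), (3,5), (4,6), (5,6)

α = atan 0.8 = 38.66°;  2α = 77.32°
n_0 = (-0.7809, +0.6247)
n_1 = (-0.9153, +0.4027)
n_2 = (-0.9994, +0.0345)
n_3 = (-0.7071, -0.7071)
n_4 = (+0.4349, -0.9005)
n_5 = (+0.9660, +0.2584)
n_6 = (-0.5819, +0.8133)
  (0,1): δ = 165.09°  ·
  (0,2): δ = 143.32°  ·
  (0,3): δ = 96.34°  ·
  (0,4): δ = 25.56°  ✓
  (0,5): δ = 53.64°  ✓
  (0,6): δ = 164.24°  ·
  (1,2): δ = 158.23°  ·
  (1,3): δ = 111.25°  ·
  (1,4): δ = 40.47°  ✓
  (1,5): δ = 38.73°  ✓
  (1,6): δ = 149.33°  ·
  (2,3): δ = 133.03°  ·
  (2,4): δ = 62.24°  ✓
  (2,5): δ = 16.95°  ✓
  (2,6): δ = 127.56°  ·
  (3,4): δ = 109.22°  ·
  (3,5): δ = 30.02°  ✓
  (3,6): δ = 80.58°  ·
  (4,5): δ = 100.80°  ·
  (4,6): δ = 9.80°  ✓
  (5,6): δ = 69.40°  ✓
antipodal pairs: 9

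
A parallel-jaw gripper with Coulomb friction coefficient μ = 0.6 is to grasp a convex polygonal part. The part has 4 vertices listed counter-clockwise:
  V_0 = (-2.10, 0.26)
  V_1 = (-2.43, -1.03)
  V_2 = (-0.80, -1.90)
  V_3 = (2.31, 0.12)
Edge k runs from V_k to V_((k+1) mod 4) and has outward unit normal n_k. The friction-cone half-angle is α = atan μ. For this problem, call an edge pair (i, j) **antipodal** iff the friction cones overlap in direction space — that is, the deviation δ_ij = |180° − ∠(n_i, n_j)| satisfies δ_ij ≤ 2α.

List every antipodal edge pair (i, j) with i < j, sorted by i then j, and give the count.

α = atan 0.6 = 30.96°;  2α = 61.93°
n_0 = (-0.9688, +0.2478)
n_1 = (-0.4709, -0.8822)
n_2 = (+0.5447, -0.8386)
n_3 = (+0.0317, +0.9995)
  (0,1): δ = 103.74°  ·
  (0,2): δ = 42.65°  ✓
  (0,3): δ = 102.53°  ·
  (1,2): δ = 118.90°  ·
  (1,3): δ = 26.27°  ✓
  (2,3): δ = 34.82°  ✓
antipodal pairs: 3

count = 3; pairs: (0,2), (1,3), (2,3)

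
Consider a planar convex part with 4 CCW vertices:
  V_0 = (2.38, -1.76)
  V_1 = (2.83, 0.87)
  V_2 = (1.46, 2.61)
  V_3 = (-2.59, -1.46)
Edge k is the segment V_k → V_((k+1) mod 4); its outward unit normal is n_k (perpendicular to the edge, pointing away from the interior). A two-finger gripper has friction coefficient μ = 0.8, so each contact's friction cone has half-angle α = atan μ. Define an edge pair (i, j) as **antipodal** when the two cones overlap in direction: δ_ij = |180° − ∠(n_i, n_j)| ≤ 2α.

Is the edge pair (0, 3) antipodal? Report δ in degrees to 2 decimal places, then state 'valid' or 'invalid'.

α = atan 0.8 = 38.66°;  2α = 77.32°
edge 0: e_0 = (+0.45, +2.63);  n_0 = (+0.9857, -0.1687)
edge 3: e_3 = (+4.97, -0.30);  n_3 = (-0.0603, -0.9982)
∠(n_0, n_3) = 83.74°
δ = |180° − 83.74°| = 96.26°
96.26° > 2α = 77.32°  →  invalid

δ = 96.26°, invalid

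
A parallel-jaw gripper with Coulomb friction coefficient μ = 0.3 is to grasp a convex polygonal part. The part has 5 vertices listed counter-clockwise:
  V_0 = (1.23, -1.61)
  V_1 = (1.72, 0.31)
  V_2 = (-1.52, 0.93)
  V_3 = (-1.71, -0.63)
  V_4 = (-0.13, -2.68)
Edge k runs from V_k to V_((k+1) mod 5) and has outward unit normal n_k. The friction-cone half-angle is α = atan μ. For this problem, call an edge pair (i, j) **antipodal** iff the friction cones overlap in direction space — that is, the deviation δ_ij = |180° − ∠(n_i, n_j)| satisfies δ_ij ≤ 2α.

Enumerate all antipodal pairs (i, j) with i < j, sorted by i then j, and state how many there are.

α = atan 0.3 = 16.70°;  2α = 33.40°
n_0 = (+0.9689, -0.2473)
n_1 = (+0.1879, +0.9822)
n_2 = (-0.9927, +0.1209)
n_3 = (-0.7920, -0.6105)
n_4 = (+0.6183, -0.7859)
  (0,1): δ = 86.52°  ·
  (0,2): δ = 7.37°  ✓
  (0,3): δ = 51.94°  ·
  (0,4): δ = 142.51°  ·
  (1,2): δ = 86.11°  ·
  (1,3): δ = 41.54°  ·
  (1,4): δ = 49.03°  ·
  (2,3): δ = 135.43°  ·
  (2,4): δ = 44.86°  ·
  (3,4): δ = 89.43°  ·
antipodal pairs: 1

count = 1; pairs: (0,2)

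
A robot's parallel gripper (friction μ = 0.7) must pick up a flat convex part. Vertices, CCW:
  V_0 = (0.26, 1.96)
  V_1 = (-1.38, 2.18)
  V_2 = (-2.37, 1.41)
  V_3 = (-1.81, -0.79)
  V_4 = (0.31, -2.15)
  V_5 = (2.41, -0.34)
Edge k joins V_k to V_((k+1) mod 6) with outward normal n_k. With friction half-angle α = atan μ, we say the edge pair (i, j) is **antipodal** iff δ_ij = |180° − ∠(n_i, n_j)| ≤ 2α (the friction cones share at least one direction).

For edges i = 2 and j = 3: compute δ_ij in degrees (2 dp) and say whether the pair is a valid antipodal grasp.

α = atan 0.7 = 34.99°;  2α = 69.98°
edge 2: e_2 = (+0.56, -2.20);  n_2 = (-0.9691, -0.2467)
edge 3: e_3 = (+2.12, -1.36);  n_3 = (-0.5400, -0.8417)
∠(n_2, n_3) = 43.04°
δ = |180° − 43.04°| = 136.96°
136.96° > 2α = 69.98°  →  invalid

δ = 136.96°, invalid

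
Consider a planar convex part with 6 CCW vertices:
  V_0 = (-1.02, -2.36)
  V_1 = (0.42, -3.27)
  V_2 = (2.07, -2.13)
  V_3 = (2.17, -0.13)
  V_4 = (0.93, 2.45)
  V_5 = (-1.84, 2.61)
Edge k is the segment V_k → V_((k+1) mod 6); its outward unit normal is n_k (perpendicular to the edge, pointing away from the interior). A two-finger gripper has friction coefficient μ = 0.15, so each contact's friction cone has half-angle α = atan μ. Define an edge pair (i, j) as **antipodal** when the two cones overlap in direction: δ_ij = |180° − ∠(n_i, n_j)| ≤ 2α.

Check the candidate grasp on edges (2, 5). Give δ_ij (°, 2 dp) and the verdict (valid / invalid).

δ = 12.23°, valid

α = atan 0.15 = 8.53°;  2α = 17.06°
edge 2: e_2 = (+0.10, +2.00);  n_2 = (+0.9988, -0.0499)
edge 5: e_5 = (+0.82, -4.97);  n_5 = (-0.9867, -0.1628)
∠(n_2, n_5) = 167.77°
δ = |180° − 167.77°| = 12.23°
12.23° ≤ 2α = 17.06°  →  valid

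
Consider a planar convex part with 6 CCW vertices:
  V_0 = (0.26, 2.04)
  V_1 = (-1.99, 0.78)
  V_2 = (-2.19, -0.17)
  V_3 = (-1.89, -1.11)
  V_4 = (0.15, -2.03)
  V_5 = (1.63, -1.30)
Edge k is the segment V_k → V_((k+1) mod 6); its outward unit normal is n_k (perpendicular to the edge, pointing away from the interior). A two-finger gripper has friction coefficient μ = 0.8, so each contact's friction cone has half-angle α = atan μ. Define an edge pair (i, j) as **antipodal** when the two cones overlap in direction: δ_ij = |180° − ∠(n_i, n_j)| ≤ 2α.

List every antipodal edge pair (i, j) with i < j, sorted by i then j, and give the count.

α = atan 0.8 = 38.66°;  2α = 77.32°
n_0 = (-0.4886, +0.8725)
n_1 = (-0.9785, +0.2060)
n_2 = (-0.9527, -0.3040)
n_3 = (-0.4111, -0.9116)
n_4 = (+0.4424, -0.8968)
n_5 = (+0.9252, +0.3795)
  (0,1): δ = 131.14°  ·
  (0,2): δ = 101.55°  ·
  (0,3): δ = 53.52°  ✓
  (0,4): δ = 2.99°  ✓
  (0,5): δ = 83.05°  ·
  (1,2): δ = 150.41°  ·
  (1,3): δ = 102.39°  ·
  (1,4): δ = 51.86°  ✓
  (1,5): δ = 34.19°  ✓
  (2,3): δ = 131.97°  ·
  (2,4): δ = 81.45°  ·
  (2,5): δ = 4.60°  ✓
  (3,4): δ = 129.47°  ·
  (3,5): δ = 43.42°  ✓
  (4,5): δ = 93.95°  ·
antipodal pairs: 6

count = 6; pairs: (0,3), (0,4), (1,4), (1,5), (2,5), (3,5)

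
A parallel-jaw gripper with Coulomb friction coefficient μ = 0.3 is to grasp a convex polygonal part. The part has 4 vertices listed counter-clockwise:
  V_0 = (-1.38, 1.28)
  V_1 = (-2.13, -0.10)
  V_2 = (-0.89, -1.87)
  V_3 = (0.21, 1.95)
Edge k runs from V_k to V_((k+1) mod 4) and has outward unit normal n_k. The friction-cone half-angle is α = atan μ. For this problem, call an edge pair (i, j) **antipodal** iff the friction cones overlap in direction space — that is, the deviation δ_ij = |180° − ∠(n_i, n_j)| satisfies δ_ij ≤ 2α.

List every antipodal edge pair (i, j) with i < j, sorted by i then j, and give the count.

α = atan 0.3 = 16.70°;  2α = 33.40°
n_0 = (-0.8786, +0.4775)
n_1 = (-0.8190, -0.5738)
n_2 = (+0.9610, -0.2767)
n_3 = (-0.3883, +0.9215)
  (0,1): δ = 116.46°  ·
  (0,2): δ = 12.46°  ✓
  (0,3): δ = 141.37°  ·
  (1,2): δ = 51.08°  ·
  (1,3): δ = 77.84°  ·
  (2,3): δ = 51.09°  ·
antipodal pairs: 1

count = 1; pairs: (0,2)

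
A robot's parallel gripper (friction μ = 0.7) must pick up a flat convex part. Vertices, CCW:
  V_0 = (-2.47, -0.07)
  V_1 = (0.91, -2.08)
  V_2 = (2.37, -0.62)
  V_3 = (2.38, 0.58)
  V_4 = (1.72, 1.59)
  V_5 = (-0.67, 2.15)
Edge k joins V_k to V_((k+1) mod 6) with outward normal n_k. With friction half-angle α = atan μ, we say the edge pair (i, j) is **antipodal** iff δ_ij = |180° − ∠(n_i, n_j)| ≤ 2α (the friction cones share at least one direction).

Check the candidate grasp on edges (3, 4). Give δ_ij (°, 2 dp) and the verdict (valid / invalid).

α = atan 0.7 = 34.99°;  2α = 69.98°
edge 3: e_3 = (-0.66, +1.01);  n_3 = (+0.8371, +0.5470)
edge 4: e_4 = (-2.39, +0.56);  n_4 = (+0.2281, +0.9736)
∠(n_3, n_4) = 43.65°
δ = |180° − 43.65°| = 136.35°
136.35° > 2α = 69.98°  →  invalid

δ = 136.35°, invalid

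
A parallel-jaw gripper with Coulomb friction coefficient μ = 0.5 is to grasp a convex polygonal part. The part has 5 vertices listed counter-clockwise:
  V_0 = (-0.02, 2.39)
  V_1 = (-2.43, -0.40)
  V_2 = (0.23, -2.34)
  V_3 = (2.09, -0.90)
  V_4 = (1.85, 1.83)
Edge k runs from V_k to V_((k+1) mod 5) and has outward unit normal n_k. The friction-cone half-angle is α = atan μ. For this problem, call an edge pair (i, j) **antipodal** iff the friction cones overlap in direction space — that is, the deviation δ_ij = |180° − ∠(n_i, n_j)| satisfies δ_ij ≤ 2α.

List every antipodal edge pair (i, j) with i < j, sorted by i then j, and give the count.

α = atan 0.5 = 26.57°;  2α = 53.13°
n_0 = (-0.7568, +0.6537)
n_1 = (-0.5893, -0.8079)
n_2 = (+0.6122, -0.7907)
n_3 = (+0.9962, +0.0876)
n_4 = (+0.2869, +0.9580)
  (0,1): δ = 85.28°  ·
  (0,2): δ = 11.43°  ✓
  (0,3): δ = 45.84°  ✓
  (0,4): δ = 114.15°  ·
  (1,2): δ = 106.15°  ·
  (1,3): δ = 48.87°  ✓
  (1,4): δ = 19.43°  ✓
  (2,3): δ = 122.72°  ·
  (2,4): δ = 54.42°  ·
  (3,4): δ = 111.70°  ·
antipodal pairs: 4

count = 4; pairs: (0,2), (0,3), (1,3), (1,4)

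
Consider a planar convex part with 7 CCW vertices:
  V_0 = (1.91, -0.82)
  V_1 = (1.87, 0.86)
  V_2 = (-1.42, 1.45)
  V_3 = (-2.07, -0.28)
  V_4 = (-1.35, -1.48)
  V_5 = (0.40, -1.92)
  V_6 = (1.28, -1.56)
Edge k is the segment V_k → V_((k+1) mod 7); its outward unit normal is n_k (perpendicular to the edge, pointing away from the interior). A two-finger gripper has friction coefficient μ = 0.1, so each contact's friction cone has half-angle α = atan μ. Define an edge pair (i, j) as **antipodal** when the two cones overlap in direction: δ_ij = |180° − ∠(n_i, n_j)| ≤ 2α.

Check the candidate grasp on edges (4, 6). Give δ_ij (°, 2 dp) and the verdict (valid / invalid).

δ = 116.30°, invalid

α = atan 0.1 = 5.71°;  2α = 11.42°
edge 4: e_4 = (+1.75, -0.44);  n_4 = (-0.2438, -0.9698)
edge 6: e_6 = (+0.63, +0.74);  n_6 = (+0.7614, -0.6482)
∠(n_4, n_6) = 63.70°
δ = |180° − 63.70°| = 116.30°
116.30° > 2α = 11.42°  →  invalid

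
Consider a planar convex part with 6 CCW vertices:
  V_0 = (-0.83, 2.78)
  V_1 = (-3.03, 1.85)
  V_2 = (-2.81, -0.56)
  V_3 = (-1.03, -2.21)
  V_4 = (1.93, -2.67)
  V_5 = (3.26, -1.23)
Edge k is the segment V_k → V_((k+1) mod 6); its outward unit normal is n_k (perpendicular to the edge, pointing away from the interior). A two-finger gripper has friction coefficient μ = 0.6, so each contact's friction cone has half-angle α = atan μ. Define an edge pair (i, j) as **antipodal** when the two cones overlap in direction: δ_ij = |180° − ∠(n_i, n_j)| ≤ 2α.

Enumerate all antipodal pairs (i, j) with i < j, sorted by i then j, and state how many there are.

count = 6; pairs: (0,3), (0,4), (1,4), (1,5), (2,5), (3,5)

α = atan 0.6 = 30.96°;  2α = 61.93°
n_0 = (-0.3894, +0.9211)
n_1 = (-0.9959, -0.0909)
n_2 = (-0.6798, -0.7334)
n_3 = (-0.1536, -0.9881)
n_4 = (+0.7346, -0.6785)
n_5 = (+0.7001, +0.7141)
  (0,1): δ = 107.70°  ·
  (0,2): δ = 65.74°  ·
  (0,3): δ = 31.75°  ✓
  (0,4): δ = 24.36°  ✓
  (0,5): δ = 112.65°  ·
  (1,2): δ = 138.05°  ·
  (1,3): δ = 104.05°  ·
  (1,4): δ = 47.94°  ✓
  (1,5): δ = 40.35°  ✓
  (2,3): δ = 146.00°  ·
  (2,4): δ = 89.90°  ·
  (2,5): δ = 1.60°  ✓
  (3,4): δ = 123.89°  ·
  (3,5): δ = 35.60°  ✓
  (4,5): δ = 91.71°  ·
antipodal pairs: 6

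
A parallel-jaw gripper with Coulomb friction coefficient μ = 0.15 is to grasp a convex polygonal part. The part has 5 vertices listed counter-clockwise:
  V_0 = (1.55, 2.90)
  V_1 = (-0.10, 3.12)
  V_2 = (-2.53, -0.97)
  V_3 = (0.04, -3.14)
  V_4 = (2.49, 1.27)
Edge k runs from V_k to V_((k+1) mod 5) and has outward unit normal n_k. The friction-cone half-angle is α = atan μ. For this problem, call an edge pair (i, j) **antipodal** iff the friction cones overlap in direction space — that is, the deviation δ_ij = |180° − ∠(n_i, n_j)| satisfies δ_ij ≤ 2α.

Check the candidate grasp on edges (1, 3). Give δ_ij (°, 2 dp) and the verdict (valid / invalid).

α = atan 0.15 = 8.53°;  2α = 17.06°
edge 1: e_1 = (-2.43, -4.09);  n_1 = (-0.8597, +0.5108)
edge 3: e_3 = (+2.45, +4.41);  n_3 = (+0.8742, -0.4856)
∠(n_1, n_3) = 178.34°
δ = |180° − 178.34°| = 1.66°
1.66° ≤ 2α = 17.06°  →  valid

δ = 1.66°, valid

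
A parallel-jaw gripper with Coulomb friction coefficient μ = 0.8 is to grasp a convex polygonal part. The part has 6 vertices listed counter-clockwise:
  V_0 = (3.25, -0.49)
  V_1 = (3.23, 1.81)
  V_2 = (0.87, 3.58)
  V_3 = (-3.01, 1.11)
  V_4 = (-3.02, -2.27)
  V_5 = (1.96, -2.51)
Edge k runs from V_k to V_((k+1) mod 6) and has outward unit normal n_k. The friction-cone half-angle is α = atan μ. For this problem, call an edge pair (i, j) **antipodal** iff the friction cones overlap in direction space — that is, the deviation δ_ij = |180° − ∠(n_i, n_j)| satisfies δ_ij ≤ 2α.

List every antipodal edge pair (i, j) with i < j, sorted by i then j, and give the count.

count = 7; pairs: (0,2), (0,3), (1,3), (1,4), (2,4), (2,5), (3,5)

α = atan 0.8 = 38.66°;  2α = 77.32°
n_0 = (+1.0000, +0.0087)
n_1 = (+0.6000, +0.8000)
n_2 = (-0.5370, +0.8436)
n_3 = (-1.0000, +0.0030)
n_4 = (-0.0481, -0.9988)
n_5 = (+0.8428, -0.5382)
  (0,1): δ = 127.37°  ·
  (0,2): δ = 58.02°  ✓
  (0,3): δ = 0.67°  ✓
  (0,4): δ = 86.74°  ·
  (0,5): δ = 146.94°  ·
  (1,2): δ = 110.65°  ·
  (1,3): δ = 53.30°  ✓
  (1,4): δ = 34.11°  ✓
  (1,5): δ = 94.31°  ·
  (2,3): δ = 122.65°  ·
  (2,4): δ = 35.24°  ✓
  (2,5): δ = 24.96°  ✓
  (3,4): δ = 92.59°  ·
  (3,5): δ = 32.39°  ✓
  (4,5): δ = 119.80°  ·
antipodal pairs: 7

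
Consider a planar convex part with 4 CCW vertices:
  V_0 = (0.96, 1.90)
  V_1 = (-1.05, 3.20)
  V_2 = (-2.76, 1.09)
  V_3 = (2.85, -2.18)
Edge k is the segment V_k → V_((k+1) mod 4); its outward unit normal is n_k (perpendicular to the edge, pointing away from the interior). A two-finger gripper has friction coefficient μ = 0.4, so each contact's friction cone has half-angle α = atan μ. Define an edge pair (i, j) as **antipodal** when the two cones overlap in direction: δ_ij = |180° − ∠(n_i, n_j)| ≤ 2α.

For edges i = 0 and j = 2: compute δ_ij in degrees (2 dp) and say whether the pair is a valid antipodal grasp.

α = atan 0.4 = 21.80°;  2α = 43.60°
edge 0: e_0 = (-2.01, +1.30);  n_0 = (+0.5431, +0.8397)
edge 2: e_2 = (+5.61, -3.27);  n_2 = (-0.5036, -0.8639)
∠(n_0, n_2) = 177.34°
δ = |180° − 177.34°| = 2.66°
2.66° ≤ 2α = 43.60°  →  valid

δ = 2.66°, valid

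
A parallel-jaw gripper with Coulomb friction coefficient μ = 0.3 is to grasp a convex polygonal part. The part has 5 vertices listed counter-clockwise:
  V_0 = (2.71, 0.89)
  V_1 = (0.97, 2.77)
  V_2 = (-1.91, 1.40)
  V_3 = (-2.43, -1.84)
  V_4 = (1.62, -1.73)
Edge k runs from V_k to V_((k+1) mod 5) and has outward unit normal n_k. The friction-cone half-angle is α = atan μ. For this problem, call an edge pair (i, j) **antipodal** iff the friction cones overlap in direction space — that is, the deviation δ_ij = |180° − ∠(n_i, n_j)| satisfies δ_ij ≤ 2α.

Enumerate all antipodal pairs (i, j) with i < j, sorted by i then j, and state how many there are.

α = atan 0.3 = 16.70°;  2α = 33.40°
n_0 = (+0.7339, +0.6793)
n_1 = (-0.4296, +0.9030)
n_2 = (-0.9874, +0.1585)
n_3 = (+0.0272, -0.9996)
n_4 = (+0.9233, -0.3841)
  (0,1): δ = 107.35°  ·
  (0,2): δ = 51.90°  ·
  (0,3): δ = 48.77°  ·
  (0,4): δ = 114.63°  ·
  (1,2): δ = 124.56°  ·
  (1,3): δ = 23.88°  ✓
  (1,4): δ = 41.97°  ·
  (2,3): δ = 79.33°  ·
  (2,4): δ = 13.47°  ✓
  (3,4): δ = 114.14°  ·
antipodal pairs: 2

count = 2; pairs: (1,3), (2,4)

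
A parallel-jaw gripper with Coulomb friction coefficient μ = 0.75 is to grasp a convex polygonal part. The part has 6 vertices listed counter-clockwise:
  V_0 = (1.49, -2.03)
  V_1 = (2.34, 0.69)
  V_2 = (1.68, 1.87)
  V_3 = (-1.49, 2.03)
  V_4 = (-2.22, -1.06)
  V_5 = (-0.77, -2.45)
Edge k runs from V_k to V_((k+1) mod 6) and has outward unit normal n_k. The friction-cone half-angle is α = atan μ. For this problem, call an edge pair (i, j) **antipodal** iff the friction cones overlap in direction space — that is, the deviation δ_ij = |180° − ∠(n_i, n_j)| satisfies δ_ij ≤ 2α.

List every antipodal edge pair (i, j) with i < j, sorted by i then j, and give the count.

α = atan 0.75 = 36.87°;  2α = 73.74°
n_0 = (+0.9545, -0.2983)
n_1 = (+0.8728, +0.4882)
n_2 = (+0.0504, +0.9987)
n_3 = (-0.9732, +0.2299)
n_4 = (-0.6920, -0.7219)
n_5 = (+0.1827, -0.9832)
  (0,1): δ = 133.43°  ·
  (0,2): δ = 75.54°  ·
  (0,3): δ = 4.06°  ✓
  (0,4): δ = 63.56°  ✓
  (0,5): δ = 117.88°  ·
  (1,2): δ = 122.11°  ·
  (1,3): δ = 42.51°  ✓
  (1,4): δ = 16.99°  ✓
  (1,5): δ = 71.31°  ✓
  (2,3): δ = 100.40°  ·
  (2,4): δ = 40.90°  ✓
  (2,5): δ = 13.42°  ✓
  (3,4): δ = 120.50°  ·
  (3,5): δ = 66.18°  ✓
  (4,5): δ = 125.68°  ·
antipodal pairs: 8

count = 8; pairs: (0,3), (0,4), (1,3), (1,4), (1,5), (2,4), (2,5), (3,5)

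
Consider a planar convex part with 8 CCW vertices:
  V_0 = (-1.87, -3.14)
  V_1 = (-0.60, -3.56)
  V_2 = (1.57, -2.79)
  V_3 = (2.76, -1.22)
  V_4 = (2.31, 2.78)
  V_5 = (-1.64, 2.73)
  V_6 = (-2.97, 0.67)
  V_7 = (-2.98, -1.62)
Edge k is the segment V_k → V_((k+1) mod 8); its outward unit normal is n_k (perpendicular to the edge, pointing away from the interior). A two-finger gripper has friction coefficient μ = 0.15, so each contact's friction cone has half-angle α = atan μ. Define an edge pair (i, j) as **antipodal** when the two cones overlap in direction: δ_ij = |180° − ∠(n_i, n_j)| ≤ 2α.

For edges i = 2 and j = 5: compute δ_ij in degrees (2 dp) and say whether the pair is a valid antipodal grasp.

α = atan 0.15 = 8.53°;  2α = 17.06°
edge 2: e_2 = (+1.19, +1.57);  n_2 = (+0.7969, -0.6041)
edge 5: e_5 = (-1.33, -2.06);  n_5 = (-0.8401, +0.5424)
∠(n_2, n_5) = 175.69°
δ = |180° − 175.69°| = 4.31°
4.31° ≤ 2α = 17.06°  →  valid

δ = 4.31°, valid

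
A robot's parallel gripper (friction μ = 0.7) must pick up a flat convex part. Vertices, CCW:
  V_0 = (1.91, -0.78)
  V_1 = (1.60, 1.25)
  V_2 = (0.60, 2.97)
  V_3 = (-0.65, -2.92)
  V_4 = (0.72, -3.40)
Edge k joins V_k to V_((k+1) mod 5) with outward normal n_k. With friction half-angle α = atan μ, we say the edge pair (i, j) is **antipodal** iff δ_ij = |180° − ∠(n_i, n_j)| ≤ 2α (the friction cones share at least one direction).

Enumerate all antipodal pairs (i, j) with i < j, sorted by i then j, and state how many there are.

α = atan 0.7 = 34.99°;  2α = 69.98°
n_0 = (+0.9885, +0.1510)
n_1 = (+0.8645, +0.5026)
n_2 = (-0.9782, +0.2076)
n_3 = (-0.3307, -0.9438)
n_4 = (+0.9105, -0.4135)
  (0,1): δ = 158.51°  ·
  (0,2): δ = 20.66°  ✓
  (0,3): δ = 62.01°  ✓
  (0,4): δ = 146.89°  ·
  (1,2): δ = 42.16°  ✓
  (1,3): δ = 40.52°  ✓
  (1,4): δ = 125.40°  ·
  (2,3): δ = 97.33°  ·
  (2,4): δ = 12.45°  ✓
  (3,4): δ = 95.12°  ·
antipodal pairs: 5

count = 5; pairs: (0,2), (0,3), (1,2), (1,3), (2,4)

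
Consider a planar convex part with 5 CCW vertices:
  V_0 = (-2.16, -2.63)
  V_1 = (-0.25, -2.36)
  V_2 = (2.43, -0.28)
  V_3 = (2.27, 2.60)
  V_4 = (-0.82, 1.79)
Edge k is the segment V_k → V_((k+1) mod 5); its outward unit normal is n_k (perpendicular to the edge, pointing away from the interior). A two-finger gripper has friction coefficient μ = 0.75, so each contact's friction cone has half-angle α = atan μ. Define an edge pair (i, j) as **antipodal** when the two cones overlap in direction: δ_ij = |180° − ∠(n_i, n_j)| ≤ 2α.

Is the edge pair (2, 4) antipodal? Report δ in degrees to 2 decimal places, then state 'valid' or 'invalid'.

δ = 20.05°, valid

α = atan 0.75 = 36.87°;  2α = 73.74°
edge 2: e_2 = (-0.16, +2.88);  n_2 = (+0.9985, +0.0555)
edge 4: e_4 = (-1.34, -4.42);  n_4 = (-0.9570, +0.2901)
∠(n_2, n_4) = 159.95°
δ = |180° − 159.95°| = 20.05°
20.05° ≤ 2α = 73.74°  →  valid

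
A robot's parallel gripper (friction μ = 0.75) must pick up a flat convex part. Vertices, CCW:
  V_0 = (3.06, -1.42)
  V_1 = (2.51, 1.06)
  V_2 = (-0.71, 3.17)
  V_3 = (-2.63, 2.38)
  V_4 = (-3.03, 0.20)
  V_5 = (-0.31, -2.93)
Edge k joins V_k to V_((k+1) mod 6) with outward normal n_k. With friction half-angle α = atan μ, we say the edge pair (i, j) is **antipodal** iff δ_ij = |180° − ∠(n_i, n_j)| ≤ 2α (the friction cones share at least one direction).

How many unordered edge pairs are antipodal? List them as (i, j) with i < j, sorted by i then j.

α = atan 0.75 = 36.87°;  2α = 73.74°
n_0 = (+0.9763, +0.2165)
n_1 = (+0.5481, +0.8364)
n_2 = (-0.3805, +0.9248)
n_3 = (-0.9836, +0.1805)
n_4 = (-0.7548, -0.6559)
n_5 = (+0.4089, -0.9126)
  (0,1): δ = 135.74°  ·
  (0,2): δ = 80.14°  ·
  (0,3): δ = 22.90°  ✓
  (0,4): δ = 28.49°  ✓
  (0,5): δ = 101.63°  ·
  (1,2): δ = 124.40°  ·
  (1,3): δ = 67.16°  ✓
  (1,4): δ = 15.77°  ✓
  (1,5): δ = 57.37°  ✓
  (2,3): δ = 122.76°  ·
  (2,4): δ = 71.37°  ✓
  (2,5): δ = 1.77°  ✓
  (3,4): δ = 128.61°  ·
  (3,5): δ = 55.47°  ✓
  (4,5): δ = 106.86°  ·
antipodal pairs: 8

count = 8; pairs: (0,3), (0,4), (1,3), (1,4), (1,5), (2,4), (2,5), (3,5)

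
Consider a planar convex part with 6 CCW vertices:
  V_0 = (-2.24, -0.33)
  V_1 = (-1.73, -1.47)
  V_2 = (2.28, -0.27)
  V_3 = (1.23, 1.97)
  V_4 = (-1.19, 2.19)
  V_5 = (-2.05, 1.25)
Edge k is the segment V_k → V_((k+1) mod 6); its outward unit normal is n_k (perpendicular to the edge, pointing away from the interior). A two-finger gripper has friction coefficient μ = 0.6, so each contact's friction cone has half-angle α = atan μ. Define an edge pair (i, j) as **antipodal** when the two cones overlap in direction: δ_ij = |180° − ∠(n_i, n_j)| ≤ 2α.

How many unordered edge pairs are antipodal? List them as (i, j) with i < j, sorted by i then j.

α = atan 0.6 = 30.96°;  2α = 61.93°
n_0 = (-0.9128, -0.4084)
n_1 = (+0.2867, -0.9580)
n_2 = (+0.9055, +0.4244)
n_3 = (+0.0905, +0.9959)
n_4 = (-0.7378, +0.6750)
n_5 = (-0.9928, +0.1194)
  (0,1): δ = 97.44°  ·
  (0,2): δ = 1.01°  ✓
  (0,3): δ = 60.70°  ✓
  (0,4): δ = 113.44°  ·
  (0,5): δ = 149.04°  ·
  (1,2): δ = 81.55°  ·
  (1,3): δ = 21.85°  ✓
  (1,4): δ = 30.88°  ✓
  (1,5): δ = 66.48°  ·
  (2,3): δ = 120.31°  ·
  (2,4): δ = 67.57°  ·
  (2,5): δ = 31.97°  ✓
  (3,4): δ = 127.26°  ·
  (3,5): δ = 91.66°  ·
  (4,5): δ = 144.40°  ·
antipodal pairs: 5

count = 5; pairs: (0,2), (0,3), (1,3), (1,4), (2,5)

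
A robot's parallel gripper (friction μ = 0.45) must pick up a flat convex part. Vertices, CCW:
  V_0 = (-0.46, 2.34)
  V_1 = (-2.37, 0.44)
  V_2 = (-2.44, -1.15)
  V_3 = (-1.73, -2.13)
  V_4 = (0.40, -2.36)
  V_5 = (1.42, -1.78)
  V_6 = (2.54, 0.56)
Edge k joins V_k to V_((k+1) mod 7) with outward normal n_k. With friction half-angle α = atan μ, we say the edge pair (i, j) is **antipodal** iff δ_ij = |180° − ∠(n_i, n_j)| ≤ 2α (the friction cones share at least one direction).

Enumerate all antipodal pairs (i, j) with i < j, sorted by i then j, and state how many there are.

count = 5; pairs: (0,4), (0,5), (1,5), (2,6), (3,6)

α = atan 0.45 = 24.23°;  2α = 48.46°
n_0 = (-0.7052, +0.7090)
n_1 = (-0.9990, +0.0440)
n_2 = (-0.8098, -0.5867)
n_3 = (-0.1074, -0.9942)
n_4 = (+0.4943, -0.8693)
n_5 = (+0.9020, -0.4317)
n_6 = (+0.5103, +0.8600)
  (0,1): δ = 137.37°  ·
  (0,2): δ = 98.93°  ·
  (0,3): δ = 51.01°  ·
  (0,4): δ = 15.23°  ✓
  (0,5): δ = 19.57°  ✓
  (0,6): δ = 104.47°  ·
  (1,2): δ = 141.56°  ·
  (1,3): δ = 93.64°  ·
  (1,4): δ = 57.86°  ·
  (1,5): δ = 23.06°  ✓
  (1,6): δ = 61.84°  ·
  (2,3): δ = 132.09°  ·
  (2,4): δ = 96.30°  ·
  (2,5): δ = 61.50°  ·
  (2,6): δ = 23.39°  ✓
  (3,4): δ = 144.21°  ·
  (3,5): δ = 109.41°  ·
  (3,6): δ = 24.52°  ✓
  (4,5): δ = 145.20°  ·
  (4,6): δ = 60.31°  ·
  (5,6): δ = 95.10°  ·
antipodal pairs: 5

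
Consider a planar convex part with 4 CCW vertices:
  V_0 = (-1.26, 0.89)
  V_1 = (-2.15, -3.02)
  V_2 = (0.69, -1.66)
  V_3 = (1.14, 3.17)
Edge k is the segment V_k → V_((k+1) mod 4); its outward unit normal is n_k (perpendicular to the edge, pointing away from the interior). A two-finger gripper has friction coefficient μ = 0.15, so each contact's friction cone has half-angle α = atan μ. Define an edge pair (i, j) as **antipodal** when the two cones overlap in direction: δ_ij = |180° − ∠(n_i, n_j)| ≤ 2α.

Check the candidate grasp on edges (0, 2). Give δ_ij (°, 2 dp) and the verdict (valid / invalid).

δ = 7.50°, valid

α = atan 0.15 = 8.53°;  2α = 17.06°
edge 0: e_0 = (-0.89, -3.91);  n_0 = (-0.9751, +0.2219)
edge 2: e_2 = (+0.45, +4.83);  n_2 = (+0.9957, -0.0928)
∠(n_0, n_2) = 172.50°
δ = |180° − 172.50°| = 7.50°
7.50° ≤ 2α = 17.06°  →  valid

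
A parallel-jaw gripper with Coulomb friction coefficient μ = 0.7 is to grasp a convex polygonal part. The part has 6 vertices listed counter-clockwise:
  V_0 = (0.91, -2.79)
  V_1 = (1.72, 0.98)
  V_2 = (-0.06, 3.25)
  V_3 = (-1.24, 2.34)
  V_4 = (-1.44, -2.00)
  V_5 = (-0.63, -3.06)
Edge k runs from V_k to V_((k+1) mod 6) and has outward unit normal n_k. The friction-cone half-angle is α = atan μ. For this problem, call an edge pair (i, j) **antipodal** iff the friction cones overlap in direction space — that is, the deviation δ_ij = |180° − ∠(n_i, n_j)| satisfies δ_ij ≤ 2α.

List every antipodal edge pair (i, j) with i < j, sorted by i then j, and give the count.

count = 7; pairs: (0,2), (0,3), (0,4), (1,3), (1,4), (1,5), (2,5)

α = atan 0.7 = 34.99°;  2α = 69.98°
n_0 = (+0.9777, -0.2101)
n_1 = (+0.7869, +0.6171)
n_2 = (-0.6107, +0.7919)
n_3 = (-0.9989, +0.0460)
n_4 = (-0.7946, -0.6072)
n_5 = (+0.1727, -0.9850)
  (0,1): δ = 129.77°  ·
  (0,2): δ = 40.24°  ✓
  (0,3): δ = 9.49°  ✓
  (0,4): δ = 49.51°  ✓
  (0,5): δ = 112.07°  ·
  (1,2): δ = 90.46°  ·
  (1,3): δ = 40.74°  ✓
  (1,4): δ = 0.72°  ✓
  (1,5): δ = 61.84°  ✓
  (2,3): δ = 130.28°  ·
  (2,4): δ = 90.25°  ·
  (2,5): δ = 27.69°  ✓
  (3,4): δ = 139.98°  ·
  (3,5): δ = 77.42°  ·
  (4,5): δ = 117.44°  ·
antipodal pairs: 7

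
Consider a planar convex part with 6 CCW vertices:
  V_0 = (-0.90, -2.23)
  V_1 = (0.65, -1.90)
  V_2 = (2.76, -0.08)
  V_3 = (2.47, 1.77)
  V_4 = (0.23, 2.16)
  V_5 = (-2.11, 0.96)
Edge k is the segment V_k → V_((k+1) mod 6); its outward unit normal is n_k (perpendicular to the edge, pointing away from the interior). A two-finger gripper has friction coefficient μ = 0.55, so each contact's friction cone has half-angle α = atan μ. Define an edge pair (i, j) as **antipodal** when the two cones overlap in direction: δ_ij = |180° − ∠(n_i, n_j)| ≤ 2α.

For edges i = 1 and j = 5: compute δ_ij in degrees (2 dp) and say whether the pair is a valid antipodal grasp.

α = atan 0.55 = 28.81°;  2α = 57.62°
edge 1: e_1 = (+2.11, +1.82);  n_1 = (+0.6532, -0.7572)
edge 5: e_5 = (+1.21, -3.19);  n_5 = (-0.9350, -0.3547)
∠(n_1, n_5) = 110.01°
δ = |180° − 110.01°| = 69.99°
69.99° > 2α = 57.62°  →  invalid

δ = 69.99°, invalid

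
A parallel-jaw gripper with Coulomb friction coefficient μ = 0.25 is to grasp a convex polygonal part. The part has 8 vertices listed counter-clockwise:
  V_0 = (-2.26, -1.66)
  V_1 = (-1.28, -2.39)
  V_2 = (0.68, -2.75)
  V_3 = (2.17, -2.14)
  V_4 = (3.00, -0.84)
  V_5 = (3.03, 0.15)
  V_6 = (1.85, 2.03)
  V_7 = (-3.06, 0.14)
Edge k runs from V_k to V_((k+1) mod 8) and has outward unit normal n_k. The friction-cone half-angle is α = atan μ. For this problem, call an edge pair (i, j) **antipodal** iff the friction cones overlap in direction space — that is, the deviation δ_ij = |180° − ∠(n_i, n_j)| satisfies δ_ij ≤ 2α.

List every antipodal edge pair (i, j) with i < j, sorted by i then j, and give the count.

count = 4; pairs: (0,5), (2,6), (4,7), (5,7)

α = atan 0.25 = 14.04°;  2α = 28.07°
n_0 = (-0.5974, -0.8020)
n_1 = (-0.1807, -0.9835)
n_2 = (+0.3789, -0.9254)
n_3 = (+0.8429, -0.5381)
n_4 = (+0.9995, -0.0303)
n_5 = (+0.8470, +0.5316)
n_6 = (-0.3592, +0.9332)
n_7 = (-0.9138, -0.4061)
  (0,1): δ = 153.73°  ·
  (0,2): δ = 121.05°  ·
  (0,3): δ = 85.87°  ·
  (0,4): δ = 55.05°  ·
  (0,5): δ = 21.20°  ✓
  (0,6): δ = 57.74°  ·
  (0,7): δ = 150.64°  ·
  (1,2): δ = 147.33°  ·
  (1,3): δ = 112.15°  ·
  (1,4): δ = 81.33°  ·
  (1,5): δ = 47.48°  ·
  (1,6): δ = 31.46°  ·
  (1,7): δ = 124.37°  ·
  (2,3): δ = 144.82°  ·
  (2,4): δ = 114.00°  ·
  (2,5): δ = 80.15°  ·
  (2,6): δ = 1.21°  ✓
  (2,7): δ = 91.70°  ·
  (3,4): δ = 149.18°  ·
  (3,5): δ = 115.33°  ·
  (3,6): δ = 36.39°  ·
  (3,7): δ = 56.52°  ·
  (4,5): δ = 146.15°  ·
  (4,6): δ = 67.21°  ·
  (4,7): δ = 25.70°  ✓
  (5,6): δ = 101.06°  ·
  (5,7): δ = 8.15°  ✓
  (6,7): δ = 87.09°  ·
antipodal pairs: 4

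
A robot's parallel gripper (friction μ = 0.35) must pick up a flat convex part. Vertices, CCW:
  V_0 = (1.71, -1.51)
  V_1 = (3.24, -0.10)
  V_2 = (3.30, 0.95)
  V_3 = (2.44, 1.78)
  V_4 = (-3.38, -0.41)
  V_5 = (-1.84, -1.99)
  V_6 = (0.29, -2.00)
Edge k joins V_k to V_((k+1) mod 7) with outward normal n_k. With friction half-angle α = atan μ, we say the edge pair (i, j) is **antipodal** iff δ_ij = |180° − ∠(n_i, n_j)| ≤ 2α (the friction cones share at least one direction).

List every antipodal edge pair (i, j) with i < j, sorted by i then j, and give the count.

count = 4; pairs: (0,3), (2,4), (3,5), (3,6)

α = atan 0.35 = 19.29°;  2α = 38.58°
n_0 = (+0.6777, -0.7354)
n_1 = (+0.9984, -0.0570)
n_2 = (+0.6944, +0.7195)
n_3 = (-0.3522, +0.9359)
n_4 = (-0.7161, -0.6980)
n_5 = (-0.0047, -1.0000)
n_6 = (+0.3262, -0.9453)
  (0,1): δ = 135.93°  ·
  (0,2): δ = 86.65°  ·
  (0,3): δ = 22.04°  ✓
  (0,4): δ = 91.60°  ·
  (0,5): δ = 137.07°  ·
  (0,6): δ = 156.38°  ·
  (1,2): δ = 130.71°  ·
  (1,3): δ = 66.11°  ·
  (1,4): δ = 47.54°  ·
  (1,5): δ = 93.00°  ·
  (1,6): δ = 112.31°  ·
  (2,3): δ = 115.40°  ·
  (2,4): δ = 1.75°  ✓
  (2,5): δ = 43.71°  ·
  (2,6): δ = 63.02°  ·
  (3,4): δ = 66.36°  ·
  (3,5): δ = 20.89°  ✓
  (3,6): δ = 1.58°  ✓
  (4,5): δ = 134.53°  ·
  (4,6): δ = 115.23°  ·
  (5,6): δ = 160.69°  ·
antipodal pairs: 4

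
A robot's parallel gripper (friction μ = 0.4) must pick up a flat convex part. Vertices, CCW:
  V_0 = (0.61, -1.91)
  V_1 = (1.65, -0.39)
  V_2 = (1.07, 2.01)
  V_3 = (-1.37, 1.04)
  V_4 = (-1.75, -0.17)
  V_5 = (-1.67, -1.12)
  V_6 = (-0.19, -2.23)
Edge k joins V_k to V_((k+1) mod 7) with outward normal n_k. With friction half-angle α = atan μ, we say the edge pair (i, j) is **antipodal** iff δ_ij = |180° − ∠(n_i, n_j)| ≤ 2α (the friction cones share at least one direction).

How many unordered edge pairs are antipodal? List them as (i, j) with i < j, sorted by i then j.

α = atan 0.4 = 21.80°;  2α = 43.60°
n_0 = (+0.8253, -0.5647)
n_1 = (+0.9720, +0.2349)
n_2 = (-0.3694, +0.9293)
n_3 = (-0.9541, +0.2996)
n_4 = (-0.9965, -0.0839)
n_5 = (-0.6000, -0.8000)
n_6 = (+0.3714, -0.9285)
  (0,1): δ = 132.03°  ·
  (0,2): δ = 33.94°  ✓
  (0,3): δ = 16.95°  ✓
  (0,4): δ = 39.19°  ✓
  (0,5): δ = 87.51°  ·
  (0,6): δ = 146.18°  ·
  (1,2): δ = 81.91°  ·
  (1,3): δ = 31.02°  ✓
  (1,4): δ = 8.77°  ✓
  (1,5): δ = 39.54°  ✓
  (1,6): δ = 98.22°  ·
  (2,3): δ = 129.11°  ·
  (2,4): δ = 106.87°  ·
  (2,5): δ = 58.55°  ·
  (2,6): δ = 0.12°  ✓
  (3,4): δ = 157.75°  ·
  (3,5): δ = 109.44°  ·
  (3,6): δ = 50.76°  ·
  (4,5): δ = 131.68°  ·
  (4,6): δ = 73.01°  ·
  (5,6): δ = 121.33°  ·
antipodal pairs: 7

count = 7; pairs: (0,2), (0,3), (0,4), (1,3), (1,4), (1,5), (2,6)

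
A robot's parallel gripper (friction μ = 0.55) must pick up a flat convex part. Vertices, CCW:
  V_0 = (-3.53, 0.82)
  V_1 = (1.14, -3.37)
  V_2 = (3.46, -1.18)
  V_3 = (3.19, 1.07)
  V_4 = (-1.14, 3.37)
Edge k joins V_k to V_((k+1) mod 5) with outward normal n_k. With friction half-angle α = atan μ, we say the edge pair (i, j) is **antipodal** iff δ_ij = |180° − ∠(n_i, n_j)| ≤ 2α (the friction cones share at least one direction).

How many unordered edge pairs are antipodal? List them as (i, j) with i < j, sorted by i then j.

α = atan 0.55 = 28.81°;  2α = 57.62°
n_0 = (-0.6678, -0.7443)
n_1 = (+0.6864, -0.7272)
n_2 = (+0.9929, +0.1191)
n_3 = (+0.4691, +0.8831)
n_4 = (-0.7296, +0.6838)
  (0,1): δ = 94.75°  ·
  (0,2): δ = 41.26°  ✓
  (0,3): δ = 13.92°  ✓
  (0,4): δ = 88.75°  ·
  (1,2): δ = 126.51°  ·
  (1,3): δ = 71.33°  ·
  (1,4): δ = 3.51°  ✓
  (2,3): δ = 124.82°  ·
  (2,4): δ = 49.99°  ✓
  (3,4): δ = 105.17°  ·
antipodal pairs: 4

count = 4; pairs: (0,2), (0,3), (1,4), (2,4)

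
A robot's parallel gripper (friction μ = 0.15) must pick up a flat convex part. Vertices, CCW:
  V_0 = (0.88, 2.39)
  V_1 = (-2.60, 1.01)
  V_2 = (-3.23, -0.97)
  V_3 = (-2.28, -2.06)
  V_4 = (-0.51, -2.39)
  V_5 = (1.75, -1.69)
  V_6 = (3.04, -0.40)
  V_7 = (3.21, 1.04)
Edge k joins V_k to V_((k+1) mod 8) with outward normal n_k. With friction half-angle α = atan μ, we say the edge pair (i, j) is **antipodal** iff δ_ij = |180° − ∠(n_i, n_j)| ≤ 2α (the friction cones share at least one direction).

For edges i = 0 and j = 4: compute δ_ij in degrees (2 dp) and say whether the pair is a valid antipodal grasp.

α = atan 0.15 = 8.53°;  2α = 17.06°
edge 0: e_0 = (-3.48, -1.38);  n_0 = (-0.3686, +0.9296)
edge 4: e_4 = (+2.26, +0.70);  n_4 = (+0.2959, -0.9552)
∠(n_0, n_4) = 175.58°
δ = |180° − 175.58°| = 4.42°
4.42° ≤ 2α = 17.06°  →  valid

δ = 4.42°, valid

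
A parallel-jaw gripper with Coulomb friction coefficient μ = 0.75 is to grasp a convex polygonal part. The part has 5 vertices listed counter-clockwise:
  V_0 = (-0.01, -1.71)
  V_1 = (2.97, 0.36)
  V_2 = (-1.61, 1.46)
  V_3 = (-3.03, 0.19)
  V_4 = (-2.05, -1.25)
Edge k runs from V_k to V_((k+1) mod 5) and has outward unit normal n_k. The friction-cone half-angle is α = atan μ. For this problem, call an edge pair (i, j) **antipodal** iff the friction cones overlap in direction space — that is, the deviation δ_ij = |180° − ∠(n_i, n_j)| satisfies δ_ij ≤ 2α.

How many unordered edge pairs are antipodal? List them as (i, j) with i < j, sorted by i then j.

count = 5; pairs: (0,1), (0,2), (1,3), (1,4), (2,4)

α = atan 0.75 = 36.87°;  2α = 73.74°
n_0 = (+0.5705, -0.8213)
n_1 = (+0.2335, +0.9723)
n_2 = (-0.6666, +0.7454)
n_3 = (-0.8267, -0.5626)
n_4 = (-0.2200, -0.9755)
  (0,1): δ = 48.29°  ✓
  (0,2): δ = 7.02°  ✓
  (0,3): δ = 89.45°  ·
  (0,4): δ = 132.51°  ·
  (1,2): δ = 124.69°  ·
  (1,3): δ = 42.26°  ✓
  (1,4): δ = 0.80°  ✓
  (2,3): δ = 97.57°  ·
  (2,4): δ = 54.52°  ✓
  (3,4): δ = 136.94°  ·
antipodal pairs: 5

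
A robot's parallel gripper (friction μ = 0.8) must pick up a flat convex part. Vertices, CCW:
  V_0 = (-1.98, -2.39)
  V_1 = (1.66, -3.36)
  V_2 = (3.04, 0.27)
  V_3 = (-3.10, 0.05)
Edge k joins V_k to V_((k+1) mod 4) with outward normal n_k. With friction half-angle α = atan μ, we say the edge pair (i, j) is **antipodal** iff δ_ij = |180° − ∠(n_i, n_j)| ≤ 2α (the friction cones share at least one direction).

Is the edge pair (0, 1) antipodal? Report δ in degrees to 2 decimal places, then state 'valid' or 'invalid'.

α = atan 0.8 = 38.66°;  2α = 77.32°
edge 0: e_0 = (+3.64, -0.97);  n_0 = (-0.2575, -0.9663)
edge 1: e_1 = (+1.38, +3.63);  n_1 = (+0.9347, -0.3554)
∠(n_0, n_1) = 84.11°
δ = |180° − 84.11°| = 95.89°
95.89° > 2α = 77.32°  →  invalid

δ = 95.89°, invalid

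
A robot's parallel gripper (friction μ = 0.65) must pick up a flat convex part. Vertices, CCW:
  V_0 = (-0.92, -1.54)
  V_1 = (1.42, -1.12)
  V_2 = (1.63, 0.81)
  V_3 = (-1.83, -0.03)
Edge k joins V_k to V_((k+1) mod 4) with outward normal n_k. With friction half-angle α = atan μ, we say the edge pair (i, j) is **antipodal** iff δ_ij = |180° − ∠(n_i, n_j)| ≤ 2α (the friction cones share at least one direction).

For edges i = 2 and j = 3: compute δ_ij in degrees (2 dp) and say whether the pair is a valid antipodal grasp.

δ = 72.57°, invalid

α = atan 0.65 = 33.02°;  2α = 66.05°
edge 2: e_2 = (-3.46, -0.84);  n_2 = (-0.2359, +0.9718)
edge 3: e_3 = (+0.91, -1.51);  n_3 = (-0.8565, -0.5162)
∠(n_2, n_3) = 107.43°
δ = |180° − 107.43°| = 72.57°
72.57° > 2α = 66.05°  →  invalid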